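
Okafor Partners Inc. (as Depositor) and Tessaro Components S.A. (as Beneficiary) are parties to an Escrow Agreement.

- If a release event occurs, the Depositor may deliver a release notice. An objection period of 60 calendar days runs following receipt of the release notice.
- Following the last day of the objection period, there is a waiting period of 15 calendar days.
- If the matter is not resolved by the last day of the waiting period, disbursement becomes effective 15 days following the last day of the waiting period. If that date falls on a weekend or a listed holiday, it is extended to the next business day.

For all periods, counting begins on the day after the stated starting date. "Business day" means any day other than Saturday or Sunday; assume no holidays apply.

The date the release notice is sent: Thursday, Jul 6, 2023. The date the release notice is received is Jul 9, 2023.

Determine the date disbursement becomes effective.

The last day of the objection period: Jul 9, 2023 + 60 days = Sep 7, 2023.
The last day of the waiting period: Sep 7, 2023 + 15 days = Sep 22, 2023.
The date disbursement becomes effective: Sep 22, 2023 + 15 days = Oct 7, 2023. That falls on a Saturday, so it rolls to the next business day, Monday, Oct 9, 2023.

Oct 9, 2023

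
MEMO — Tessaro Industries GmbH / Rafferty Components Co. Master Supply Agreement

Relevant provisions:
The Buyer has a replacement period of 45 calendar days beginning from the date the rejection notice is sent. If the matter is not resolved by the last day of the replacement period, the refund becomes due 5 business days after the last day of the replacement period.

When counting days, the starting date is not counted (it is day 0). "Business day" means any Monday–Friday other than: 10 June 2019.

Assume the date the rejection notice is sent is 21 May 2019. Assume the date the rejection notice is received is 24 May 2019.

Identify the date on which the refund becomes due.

The last day of the replacement period: 45 calendar days after 21 May 2019 is 5 July 2019.
From Friday, 5 July 2019, 5 business days (Jul 8, Jul 9, Jul 10, Jul 11, Jul 12, skipping weekends) brings us to Friday, 12 July 2019, which is the date on which the refund becomes due.

12 July 2019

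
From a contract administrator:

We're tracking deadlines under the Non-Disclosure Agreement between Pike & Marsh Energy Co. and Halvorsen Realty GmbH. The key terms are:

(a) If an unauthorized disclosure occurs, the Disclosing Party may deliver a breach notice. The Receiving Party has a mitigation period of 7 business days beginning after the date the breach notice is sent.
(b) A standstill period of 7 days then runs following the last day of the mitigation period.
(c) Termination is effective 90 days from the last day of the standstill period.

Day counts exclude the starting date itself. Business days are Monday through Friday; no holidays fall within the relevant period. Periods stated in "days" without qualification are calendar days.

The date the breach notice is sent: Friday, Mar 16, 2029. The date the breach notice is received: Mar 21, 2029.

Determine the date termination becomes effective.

The last day of the mitigation period: 7 business days after Friday, Mar 16, 2029, skipping weekends — Mar 19, Mar 20, Mar 21, Mar 22, Mar 23, Mar 26, Mar 27 — lands on Tuesday, Mar 27, 2029.
Adding 7 calendar days to Mar 27, 2029 gives Apr 3, 2029, which is the last day of the standstill period.
The date termination becomes effective: Apr 3, 2029 + 90 days = Jul 2, 2029.

Jul 2, 2029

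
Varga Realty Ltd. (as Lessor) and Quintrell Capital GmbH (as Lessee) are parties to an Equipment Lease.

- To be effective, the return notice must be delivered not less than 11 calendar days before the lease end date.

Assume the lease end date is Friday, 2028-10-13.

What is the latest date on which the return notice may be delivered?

2028-10-02

2028-10-13 minus 11 days is 2028-10-02.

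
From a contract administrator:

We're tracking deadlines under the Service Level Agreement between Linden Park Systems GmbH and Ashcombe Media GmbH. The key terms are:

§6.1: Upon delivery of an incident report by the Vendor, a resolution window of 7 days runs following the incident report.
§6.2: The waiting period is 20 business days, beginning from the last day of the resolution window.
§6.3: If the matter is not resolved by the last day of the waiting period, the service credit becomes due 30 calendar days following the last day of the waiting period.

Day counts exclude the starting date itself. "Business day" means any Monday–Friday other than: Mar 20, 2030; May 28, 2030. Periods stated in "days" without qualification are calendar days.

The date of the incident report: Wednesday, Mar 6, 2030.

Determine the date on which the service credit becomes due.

Adding 7 calendar days to Mar 6, 2030 gives Mar 13, 2030, which is the last day of the resolution window.
From Wednesday, Mar 13, 2030, 20 business days (Mar 14, Mar 15, Mar 18, Mar 19, …, Apr 9, Apr 10, Apr 11, skipping weekends and the listed holiday on Mar 20) brings us to Thursday, Apr 11, 2030, which is the last day of the waiting period.
The date on which the service credit becomes due: 30 calendar days after Apr 11, 2030 is May 11, 2030.

May 11, 2030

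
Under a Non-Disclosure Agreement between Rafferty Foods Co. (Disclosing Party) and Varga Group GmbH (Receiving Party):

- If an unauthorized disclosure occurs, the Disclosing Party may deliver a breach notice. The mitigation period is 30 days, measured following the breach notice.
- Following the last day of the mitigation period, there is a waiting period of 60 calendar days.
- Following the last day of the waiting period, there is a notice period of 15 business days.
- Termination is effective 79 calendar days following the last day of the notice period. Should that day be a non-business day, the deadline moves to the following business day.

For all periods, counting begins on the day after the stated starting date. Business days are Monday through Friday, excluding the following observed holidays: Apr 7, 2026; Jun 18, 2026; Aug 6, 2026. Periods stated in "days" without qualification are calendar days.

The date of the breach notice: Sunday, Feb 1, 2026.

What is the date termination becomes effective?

Aug 10, 2026

Adding 30 calendar days to Feb 1, 2026 gives Mar 3, 2026, which is the last day of the mitigation period.
The last day of the waiting period: Mar 3, 2026 + 60 days = May 2, 2026.
From Saturday, May 2, 2026, 15 business days (May 4, May 5, May 6, May 7, …, May 20, May 21, May 22, skipping weekends) brings us to Friday, May 22, 2026, which is the last day of the notice period.
The date termination becomes effective: 79 calendar days after May 22, 2026 is Aug 9, 2026. That falls on a Sunday, so it rolls to the next business day, Monday, Aug 10, 2026.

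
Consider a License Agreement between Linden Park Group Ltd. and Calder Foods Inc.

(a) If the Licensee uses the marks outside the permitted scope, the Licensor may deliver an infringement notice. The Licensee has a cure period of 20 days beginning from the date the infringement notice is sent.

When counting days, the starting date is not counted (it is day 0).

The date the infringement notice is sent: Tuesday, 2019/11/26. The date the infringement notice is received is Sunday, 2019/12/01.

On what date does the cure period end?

The last day of the cure period: 20 calendar days after 2019/11/26 is 2019/12/16.

2019/12/16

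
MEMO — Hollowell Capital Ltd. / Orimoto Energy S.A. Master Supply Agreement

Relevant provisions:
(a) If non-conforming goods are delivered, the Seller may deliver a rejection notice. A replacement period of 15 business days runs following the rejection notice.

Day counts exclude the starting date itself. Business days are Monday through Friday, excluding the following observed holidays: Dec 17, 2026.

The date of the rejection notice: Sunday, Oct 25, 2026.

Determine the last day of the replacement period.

The last day of the replacement period: 15 business days after Sunday, Oct 25, 2026, skipping weekends — Oct 26, Oct 27, Oct 28, Oct 29, …, Nov 11, Nov 12, Nov 13 — lands on Friday, Nov 13, 2026.

Nov 13, 2026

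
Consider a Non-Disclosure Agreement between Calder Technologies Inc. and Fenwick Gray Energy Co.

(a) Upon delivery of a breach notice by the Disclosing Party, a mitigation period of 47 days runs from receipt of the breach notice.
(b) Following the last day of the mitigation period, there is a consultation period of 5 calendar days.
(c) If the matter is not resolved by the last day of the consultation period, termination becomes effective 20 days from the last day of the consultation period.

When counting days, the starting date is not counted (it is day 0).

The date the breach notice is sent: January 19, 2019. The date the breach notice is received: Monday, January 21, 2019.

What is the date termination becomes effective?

The last day of the mitigation period: January 21, 2019 + 47 days = March 9, 2019.
The last day of the consultation period: 5 calendar days after March 9, 2019 is March 14, 2019.
The date termination becomes effective: 20 calendar days after March 14, 2019 is April 3, 2019.

April 3, 2019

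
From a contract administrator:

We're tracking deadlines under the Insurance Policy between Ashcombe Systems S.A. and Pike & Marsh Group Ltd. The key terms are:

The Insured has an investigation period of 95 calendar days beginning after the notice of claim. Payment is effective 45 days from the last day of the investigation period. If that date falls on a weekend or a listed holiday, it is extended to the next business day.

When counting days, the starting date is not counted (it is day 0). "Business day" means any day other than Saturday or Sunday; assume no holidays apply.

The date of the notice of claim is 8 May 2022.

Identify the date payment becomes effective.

Adding 95 calendar days to 8 May 2022 gives 11 August 2022, which is the last day of the investigation period.
The date payment becomes effective: 11 August 2022 + 45 days = 25 September 2022. That falls on a Sunday, so it rolls to the next business day, Monday, 26 September 2022.

26 September 2022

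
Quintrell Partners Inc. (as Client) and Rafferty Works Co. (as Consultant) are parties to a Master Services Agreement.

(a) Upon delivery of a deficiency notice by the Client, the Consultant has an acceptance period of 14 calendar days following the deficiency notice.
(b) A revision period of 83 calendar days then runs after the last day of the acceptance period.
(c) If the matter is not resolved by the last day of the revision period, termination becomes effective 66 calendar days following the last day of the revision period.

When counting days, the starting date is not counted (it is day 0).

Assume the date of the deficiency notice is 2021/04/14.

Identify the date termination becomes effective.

Adding 14 calendar days to 2021/04/14 gives 2021/04/28, which is the last day of the acceptance period.
The last day of the revision period: 2021/04/28 + 83 days = 2021/07/20.
The date termination becomes effective: 2021/07/20 + 66 days = 2021/09/24.

2021/09/24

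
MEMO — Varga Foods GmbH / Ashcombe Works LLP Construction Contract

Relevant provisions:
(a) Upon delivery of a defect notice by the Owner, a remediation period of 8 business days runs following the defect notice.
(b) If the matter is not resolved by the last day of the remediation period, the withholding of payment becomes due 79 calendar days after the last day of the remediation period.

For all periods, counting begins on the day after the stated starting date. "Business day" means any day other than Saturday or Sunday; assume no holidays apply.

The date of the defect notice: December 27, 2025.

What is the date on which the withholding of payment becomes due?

The last day of the remediation period: counting 8 business days from Saturday, December 27, 2025 (Dec 29, Dec 30, Dec 31, Jan 1, Jan 2, Jan 5, Jan 6, Jan 7, skipping weekends) reaches Wednesday, January 7, 2026.
Adding 79 calendar days to January 7, 2026 gives March 27, 2026, which is the date on which the withholding of payment becomes due.

March 27, 2026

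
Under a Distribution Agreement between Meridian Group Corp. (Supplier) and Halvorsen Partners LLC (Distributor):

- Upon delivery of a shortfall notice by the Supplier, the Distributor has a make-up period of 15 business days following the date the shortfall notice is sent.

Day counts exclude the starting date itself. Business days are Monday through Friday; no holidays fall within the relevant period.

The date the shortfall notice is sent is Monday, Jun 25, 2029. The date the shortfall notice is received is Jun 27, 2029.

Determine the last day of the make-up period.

The last day of the make-up period: 15 business days after Monday, Jun 25, 2029, skipping weekends — Jun 26, Jun 27, Jun 28, Jun 29, …, Jul 12, Jul 13, Jul 16 — lands on Monday, Jul 16, 2029.

Jul 16, 2029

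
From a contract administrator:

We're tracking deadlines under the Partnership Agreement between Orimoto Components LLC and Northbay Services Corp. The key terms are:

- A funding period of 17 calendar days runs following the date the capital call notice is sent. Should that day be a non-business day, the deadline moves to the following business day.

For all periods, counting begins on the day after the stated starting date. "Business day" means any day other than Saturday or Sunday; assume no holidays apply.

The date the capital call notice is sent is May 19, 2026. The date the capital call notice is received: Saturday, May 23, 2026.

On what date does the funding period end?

Jun 5, 2026

Adding 17 calendar days to May 19, 2026 gives Jun 5, 2026, which is the last day of the funding period. Jun 5, 2026 is a Friday, so no roll-forward applies.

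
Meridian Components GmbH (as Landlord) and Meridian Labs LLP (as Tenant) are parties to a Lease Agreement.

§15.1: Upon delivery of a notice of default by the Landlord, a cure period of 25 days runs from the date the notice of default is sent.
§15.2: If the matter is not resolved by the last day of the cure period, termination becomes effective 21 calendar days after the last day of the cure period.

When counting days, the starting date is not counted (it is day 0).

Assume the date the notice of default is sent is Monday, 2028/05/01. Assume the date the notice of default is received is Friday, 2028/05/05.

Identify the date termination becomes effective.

2028/06/16

The last day of the cure period: 2028/05/01 + 25 days = 2028/05/26.
Adding 21 calendar days to 2028/05/26 gives 2028/06/16, which is the date termination becomes effective.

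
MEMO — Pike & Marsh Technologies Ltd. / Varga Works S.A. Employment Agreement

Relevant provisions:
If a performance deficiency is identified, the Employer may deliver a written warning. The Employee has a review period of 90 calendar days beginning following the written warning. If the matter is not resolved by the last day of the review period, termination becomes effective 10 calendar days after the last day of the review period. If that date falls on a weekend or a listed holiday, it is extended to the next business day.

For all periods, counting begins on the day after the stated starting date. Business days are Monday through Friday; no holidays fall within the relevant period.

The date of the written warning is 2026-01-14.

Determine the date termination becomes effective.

2026-04-24

Adding 90 calendar days to 2026-01-14 gives 2026-04-14, which is the last day of the review period.
Adding 10 calendar days to 2026-04-14 gives 2026-04-24, which is the date termination becomes effective. 2026-04-24 is a Friday, so no roll-forward applies.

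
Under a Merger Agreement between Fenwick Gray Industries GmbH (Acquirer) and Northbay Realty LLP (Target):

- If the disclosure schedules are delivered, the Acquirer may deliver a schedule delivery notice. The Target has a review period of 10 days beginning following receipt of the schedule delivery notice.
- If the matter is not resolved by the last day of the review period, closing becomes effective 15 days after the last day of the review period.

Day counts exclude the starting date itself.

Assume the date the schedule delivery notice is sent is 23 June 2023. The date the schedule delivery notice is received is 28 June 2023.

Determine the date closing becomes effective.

The last day of the review period: 10 calendar days after 28 June 2023 is 8 July 2023.
Adding 15 calendar days to 8 July 2023 gives 23 July 2023, which is the date closing becomes effective.

23 July 2023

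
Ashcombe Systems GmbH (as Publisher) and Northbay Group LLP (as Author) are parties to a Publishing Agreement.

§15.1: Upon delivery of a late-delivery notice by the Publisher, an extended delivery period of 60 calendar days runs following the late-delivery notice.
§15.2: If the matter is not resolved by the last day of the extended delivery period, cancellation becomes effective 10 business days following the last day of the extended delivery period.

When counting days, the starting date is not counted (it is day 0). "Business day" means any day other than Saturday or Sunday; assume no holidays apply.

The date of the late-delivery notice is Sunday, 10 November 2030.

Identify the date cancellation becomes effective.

23 January 2031

The last day of the extended delivery period: 10 November 2030 + 60 days = 9 January 2031.
The date cancellation becomes effective: 10 business days after Thursday, 9 January 2031, skipping weekends — Jan 10, Jan 13, Jan 14, Jan 15, Jan 16, Jan 17, Jan 20, Jan 21, Jan 22, Jan 23 — lands on Thursday, 23 January 2031.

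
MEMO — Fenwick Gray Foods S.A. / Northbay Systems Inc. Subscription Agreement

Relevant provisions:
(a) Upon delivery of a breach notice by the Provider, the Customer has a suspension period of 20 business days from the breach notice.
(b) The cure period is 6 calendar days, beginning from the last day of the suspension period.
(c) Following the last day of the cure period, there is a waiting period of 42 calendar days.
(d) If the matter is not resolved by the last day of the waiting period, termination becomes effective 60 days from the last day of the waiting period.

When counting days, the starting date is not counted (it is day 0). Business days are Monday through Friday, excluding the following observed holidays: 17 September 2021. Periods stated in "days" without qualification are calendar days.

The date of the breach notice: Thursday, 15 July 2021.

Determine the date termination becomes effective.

28 November 2021

The last day of the suspension period: counting 20 business days from Thursday, 15 July 2021 (Jul 16, Jul 19, Jul 20, Jul 21, …, Aug 10, Aug 11, Aug 12, skipping weekends) reaches Thursday, 12 August 2021.
Adding 6 calendar days to 12 August 2021 gives 18 August 2021, which is the last day of the cure period.
The last day of the waiting period: 18 August 2021 + 42 days = 29 September 2021.
Adding 60 calendar days to 29 September 2021 gives 28 November 2021, which is the date termination becomes effective.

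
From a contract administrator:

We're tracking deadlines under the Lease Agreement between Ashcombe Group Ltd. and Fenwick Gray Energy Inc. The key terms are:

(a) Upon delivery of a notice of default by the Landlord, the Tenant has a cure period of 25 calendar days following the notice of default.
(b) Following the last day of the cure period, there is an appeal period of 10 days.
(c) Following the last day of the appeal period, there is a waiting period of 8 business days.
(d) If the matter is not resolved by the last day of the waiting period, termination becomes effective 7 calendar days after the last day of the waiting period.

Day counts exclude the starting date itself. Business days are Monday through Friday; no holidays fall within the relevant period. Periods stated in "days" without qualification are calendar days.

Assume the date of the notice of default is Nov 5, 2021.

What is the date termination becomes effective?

Dec 29, 2021

The last day of the cure period: Nov 5, 2021 + 25 days = Nov 30, 2021.
The last day of the appeal period: Nov 30, 2021 + 10 days = Dec 10, 2021.
From Friday, Dec 10, 2021, 8 business days (Dec 13, Dec 14, Dec 15, Dec 16, Dec 17, Dec 20, Dec 21, Dec 22, skipping weekends) brings us to Wednesday, Dec 22, 2021, which is the last day of the waiting period.
Adding 7 calendar days to Dec 22, 2021 gives Dec 29, 2021, which is the date termination becomes effective.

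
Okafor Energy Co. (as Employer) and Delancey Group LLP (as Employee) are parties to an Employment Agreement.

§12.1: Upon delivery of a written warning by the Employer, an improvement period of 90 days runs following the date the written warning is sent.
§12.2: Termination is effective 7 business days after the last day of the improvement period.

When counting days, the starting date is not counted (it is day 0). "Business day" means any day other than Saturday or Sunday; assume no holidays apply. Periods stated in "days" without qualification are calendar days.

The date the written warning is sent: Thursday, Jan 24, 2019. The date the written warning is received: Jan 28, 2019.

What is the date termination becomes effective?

The last day of the improvement period: 90 calendar days after Jan 24, 2019 is Apr 24, 2019.
The date termination becomes effective: counting 7 business days from Wednesday, Apr 24, 2019 (Apr 25, Apr 26, Apr 29, Apr 30, May 1, May 2, May 3, skipping weekends) reaches Friday, May 3, 2019.

May 3, 2019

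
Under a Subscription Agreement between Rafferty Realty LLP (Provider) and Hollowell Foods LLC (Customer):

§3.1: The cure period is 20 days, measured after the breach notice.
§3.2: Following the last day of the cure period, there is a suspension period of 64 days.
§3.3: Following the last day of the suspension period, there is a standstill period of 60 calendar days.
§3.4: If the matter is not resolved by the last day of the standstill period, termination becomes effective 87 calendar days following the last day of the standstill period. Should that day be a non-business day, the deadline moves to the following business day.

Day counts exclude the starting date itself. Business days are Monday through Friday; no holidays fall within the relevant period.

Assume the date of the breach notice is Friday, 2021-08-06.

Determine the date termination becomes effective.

The last day of the cure period: 2021-08-06 + 20 days = 2021-08-26.
The last day of the suspension period: 2021-08-26 + 64 days = 2021-10-29.
Adding 60 calendar days to 2021-10-29 gives 2021-12-28, which is the last day of the standstill period.
The date termination becomes effective: 87 calendar days after 2021-12-28 is 2022-03-25. 2022-03-25 is a Friday, so no roll-forward applies.

2022-03-25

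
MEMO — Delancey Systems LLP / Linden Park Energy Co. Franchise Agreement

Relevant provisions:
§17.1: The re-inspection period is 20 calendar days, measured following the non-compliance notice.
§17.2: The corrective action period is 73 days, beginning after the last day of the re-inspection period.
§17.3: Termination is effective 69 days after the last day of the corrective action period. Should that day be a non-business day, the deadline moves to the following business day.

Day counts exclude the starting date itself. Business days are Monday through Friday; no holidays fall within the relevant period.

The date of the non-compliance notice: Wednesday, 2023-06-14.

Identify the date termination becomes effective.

2023-11-23

The last day of the re-inspection period: 20 calendar days after 2023-06-14 is 2023-07-04.
Adding 73 calendar days to 2023-07-04 gives 2023-09-15, which is the last day of the corrective action period.
The date termination becomes effective: 69 calendar days after 2023-09-15 is 2023-11-23. 2023-11-23 is a Thursday, so no roll-forward applies.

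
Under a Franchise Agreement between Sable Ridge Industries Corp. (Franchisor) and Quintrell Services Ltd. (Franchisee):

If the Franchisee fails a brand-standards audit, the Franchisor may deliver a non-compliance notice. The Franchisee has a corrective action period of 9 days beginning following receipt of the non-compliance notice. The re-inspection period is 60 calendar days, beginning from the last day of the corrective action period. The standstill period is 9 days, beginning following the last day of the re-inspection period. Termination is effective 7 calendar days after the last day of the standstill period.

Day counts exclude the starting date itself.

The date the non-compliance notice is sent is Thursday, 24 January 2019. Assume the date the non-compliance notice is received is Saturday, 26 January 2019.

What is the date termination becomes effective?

21 April 2019

Adding 9 calendar days to 26 January 2019 gives 4 February 2019, which is the last day of the corrective action period.
The last day of the re-inspection period: 4 February 2019 + 60 days = 5 April 2019.
The last day of the standstill period: 5 April 2019 + 9 days = 14 April 2019.
Adding 7 calendar days to 14 April 2019 gives 21 April 2019, which is the date termination becomes effective.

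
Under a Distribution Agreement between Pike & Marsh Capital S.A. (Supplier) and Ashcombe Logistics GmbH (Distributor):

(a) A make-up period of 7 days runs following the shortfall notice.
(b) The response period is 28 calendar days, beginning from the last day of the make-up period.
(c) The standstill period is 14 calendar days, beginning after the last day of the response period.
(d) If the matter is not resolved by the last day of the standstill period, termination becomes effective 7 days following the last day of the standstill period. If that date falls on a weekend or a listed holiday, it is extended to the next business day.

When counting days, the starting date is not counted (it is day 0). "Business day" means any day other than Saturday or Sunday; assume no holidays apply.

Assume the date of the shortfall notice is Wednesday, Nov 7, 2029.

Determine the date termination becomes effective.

Jan 2, 2030

Adding 7 calendar days to Nov 7, 2029 gives Nov 14, 2029, which is the last day of the make-up period.
The last day of the response period: Nov 14, 2029 + 28 days = Dec 12, 2029.
The last day of the standstill period: Dec 12, 2029 + 14 days = Dec 26, 2029.
The date termination becomes effective: 7 calendar days after Dec 26, 2029 is Jan 2, 2030. Jan 2, 2030 is a Wednesday, so no roll-forward applies.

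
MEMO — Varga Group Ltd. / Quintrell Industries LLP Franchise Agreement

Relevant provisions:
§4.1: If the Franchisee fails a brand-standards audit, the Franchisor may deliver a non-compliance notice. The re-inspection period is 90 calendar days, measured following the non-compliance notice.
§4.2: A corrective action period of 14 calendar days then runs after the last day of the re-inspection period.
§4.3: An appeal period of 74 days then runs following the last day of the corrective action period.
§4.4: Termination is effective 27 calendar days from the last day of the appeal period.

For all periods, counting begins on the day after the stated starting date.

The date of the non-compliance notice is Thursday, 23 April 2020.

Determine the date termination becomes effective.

14 November 2020

Adding 90 calendar days to 23 April 2020 gives 22 July 2020, which is the last day of the re-inspection period.
The last day of the corrective action period: 14 calendar days after 22 July 2020 is 5 August 2020.
The last day of the appeal period: 5 August 2020 + 74 days = 18 October 2020.
The date termination becomes effective: 27 calendar days after 18 October 2020 is 14 November 2020.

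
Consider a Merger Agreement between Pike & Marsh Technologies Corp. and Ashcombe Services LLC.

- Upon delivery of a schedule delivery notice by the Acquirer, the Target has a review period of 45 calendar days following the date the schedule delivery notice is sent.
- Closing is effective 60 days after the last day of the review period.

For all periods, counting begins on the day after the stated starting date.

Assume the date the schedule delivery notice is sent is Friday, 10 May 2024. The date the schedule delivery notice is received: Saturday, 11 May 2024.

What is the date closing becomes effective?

23 August 2024

The last day of the review period: 45 calendar days after 10 May 2024 is 24 June 2024.
The date closing becomes effective: 24 June 2024 + 60 days = 23 August 2024.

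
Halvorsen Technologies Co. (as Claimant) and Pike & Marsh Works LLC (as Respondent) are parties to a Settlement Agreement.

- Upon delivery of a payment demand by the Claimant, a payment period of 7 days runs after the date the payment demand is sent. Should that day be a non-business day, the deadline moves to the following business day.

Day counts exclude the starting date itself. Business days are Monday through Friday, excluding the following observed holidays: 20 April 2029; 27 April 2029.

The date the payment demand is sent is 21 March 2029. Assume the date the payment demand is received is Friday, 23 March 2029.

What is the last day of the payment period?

28 March 2029

The last day of the payment period: 21 March 2029 + 7 days = 28 March 2029. 28 March 2029 is a Wednesday and is not a listed holiday, so no roll-forward applies.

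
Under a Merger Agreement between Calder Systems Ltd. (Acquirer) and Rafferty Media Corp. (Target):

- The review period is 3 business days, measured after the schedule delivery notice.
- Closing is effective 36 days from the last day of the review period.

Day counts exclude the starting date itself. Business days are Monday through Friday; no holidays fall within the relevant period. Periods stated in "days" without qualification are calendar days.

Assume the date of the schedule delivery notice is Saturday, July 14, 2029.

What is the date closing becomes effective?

August 23, 2029

From Saturday, July 14, 2029, 3 business days (Jul 16, Jul 17, Jul 18, skipping weekends) brings us to Wednesday, July 18, 2029, which is the last day of the review period.
Adding 36 calendar days to July 18, 2029 gives August 23, 2029, which is the date closing becomes effective.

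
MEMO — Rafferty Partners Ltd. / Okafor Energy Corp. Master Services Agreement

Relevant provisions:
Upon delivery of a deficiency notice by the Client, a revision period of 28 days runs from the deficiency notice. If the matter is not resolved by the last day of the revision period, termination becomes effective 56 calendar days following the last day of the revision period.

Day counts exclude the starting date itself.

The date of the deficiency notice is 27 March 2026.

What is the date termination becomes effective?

19 June 2026

Adding 28 calendar days to 27 March 2026 gives 24 April 2026, which is the last day of the revision period.
Adding 56 calendar days to 24 April 2026 gives 19 June 2026, which is the date termination becomes effective.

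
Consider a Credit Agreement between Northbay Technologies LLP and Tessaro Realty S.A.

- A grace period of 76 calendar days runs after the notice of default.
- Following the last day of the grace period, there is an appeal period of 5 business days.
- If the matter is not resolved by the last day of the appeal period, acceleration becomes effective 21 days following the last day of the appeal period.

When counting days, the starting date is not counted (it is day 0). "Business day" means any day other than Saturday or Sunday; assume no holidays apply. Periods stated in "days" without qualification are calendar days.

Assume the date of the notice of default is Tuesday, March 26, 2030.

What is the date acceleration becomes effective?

July 8, 2030

The last day of the grace period: March 26, 2030 + 76 days = June 10, 2030.
The last day of the appeal period: 5 business days after Monday, June 10, 2030, skipping weekends — Jun 11, Jun 12, Jun 13, Jun 14, Jun 17 — lands on Monday, June 17, 2030.
Adding 21 calendar days to June 17, 2030 gives July 8, 2030, which is the date acceleration becomes effective.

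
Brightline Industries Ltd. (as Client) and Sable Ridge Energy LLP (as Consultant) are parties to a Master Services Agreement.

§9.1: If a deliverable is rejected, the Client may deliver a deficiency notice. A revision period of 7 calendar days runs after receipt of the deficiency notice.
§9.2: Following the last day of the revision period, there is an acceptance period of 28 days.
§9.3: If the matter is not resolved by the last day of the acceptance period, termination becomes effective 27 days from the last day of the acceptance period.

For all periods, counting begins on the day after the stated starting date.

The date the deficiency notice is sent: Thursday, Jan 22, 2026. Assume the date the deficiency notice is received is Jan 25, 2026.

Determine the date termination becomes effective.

The last day of the revision period: Jan 25, 2026 + 7 days = Feb 1, 2026.
Adding 28 calendar days to Feb 1, 2026 gives Mar 1, 2026, which is the last day of the acceptance period.
The date termination becomes effective: Mar 1, 2026 + 27 days = Mar 28, 2026.

Mar 28, 2026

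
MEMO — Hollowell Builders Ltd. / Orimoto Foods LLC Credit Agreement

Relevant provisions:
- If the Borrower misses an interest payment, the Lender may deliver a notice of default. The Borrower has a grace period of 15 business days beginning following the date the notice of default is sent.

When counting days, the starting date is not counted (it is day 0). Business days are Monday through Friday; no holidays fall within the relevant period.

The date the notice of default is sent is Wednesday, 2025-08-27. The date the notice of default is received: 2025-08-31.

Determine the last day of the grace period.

From Wednesday, 2025-08-27, 15 business days (Aug 28, Aug 29, Sep 1, Sep 2, …, Sep 15, Sep 16, Sep 17, skipping weekends) brings us to Wednesday, 2025-09-17, which is the last day of the grace period.

2025-09-17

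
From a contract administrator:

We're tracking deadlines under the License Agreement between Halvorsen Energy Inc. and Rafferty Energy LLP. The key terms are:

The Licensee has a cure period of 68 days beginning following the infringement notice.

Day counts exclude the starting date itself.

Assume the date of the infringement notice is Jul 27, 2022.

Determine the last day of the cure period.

The last day of the cure period: 68 calendar days after Jul 27, 2022 is Oct 3, 2022.

Oct 3, 2022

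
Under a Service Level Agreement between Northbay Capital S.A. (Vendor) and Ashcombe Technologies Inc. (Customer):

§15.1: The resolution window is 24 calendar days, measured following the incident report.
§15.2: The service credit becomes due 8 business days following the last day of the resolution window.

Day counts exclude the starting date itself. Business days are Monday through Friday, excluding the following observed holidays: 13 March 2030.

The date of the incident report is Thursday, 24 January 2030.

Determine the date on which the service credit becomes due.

27 February 2030

The last day of the resolution window: 24 January 2030 + 24 days = 17 February 2030.
The date on which the service credit becomes due: counting 8 business days from Sunday, 17 February 2030 (Feb 18, Feb 19, Feb 20, Feb 21, Feb 22, Feb 25, Feb 26, Feb 27, skipping weekends) reaches Wednesday, 27 February 2030.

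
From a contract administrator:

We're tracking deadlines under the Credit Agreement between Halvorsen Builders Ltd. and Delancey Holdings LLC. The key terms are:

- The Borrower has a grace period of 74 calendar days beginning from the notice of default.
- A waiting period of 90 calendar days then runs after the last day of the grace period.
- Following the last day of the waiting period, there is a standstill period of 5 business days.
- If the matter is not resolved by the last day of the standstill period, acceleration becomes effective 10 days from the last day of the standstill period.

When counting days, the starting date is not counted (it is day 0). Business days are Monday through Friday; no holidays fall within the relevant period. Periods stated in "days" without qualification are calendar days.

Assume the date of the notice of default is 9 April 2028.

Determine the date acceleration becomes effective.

The last day of the grace period: 9 April 2028 + 74 days = 22 June 2028.
The last day of the waiting period: 90 calendar days after 22 June 2028 is 20 September 2028.
From Wednesday, 20 September 2028, 5 business days (Sep 21, Sep 22, Sep 25, Sep 26, Sep 27, skipping weekends) brings us to Wednesday, 27 September 2028, which is the last day of the standstill period.
Adding 10 calendar days to 27 September 2028 gives 7 October 2028, which is the date acceleration becomes effective.

7 October 2028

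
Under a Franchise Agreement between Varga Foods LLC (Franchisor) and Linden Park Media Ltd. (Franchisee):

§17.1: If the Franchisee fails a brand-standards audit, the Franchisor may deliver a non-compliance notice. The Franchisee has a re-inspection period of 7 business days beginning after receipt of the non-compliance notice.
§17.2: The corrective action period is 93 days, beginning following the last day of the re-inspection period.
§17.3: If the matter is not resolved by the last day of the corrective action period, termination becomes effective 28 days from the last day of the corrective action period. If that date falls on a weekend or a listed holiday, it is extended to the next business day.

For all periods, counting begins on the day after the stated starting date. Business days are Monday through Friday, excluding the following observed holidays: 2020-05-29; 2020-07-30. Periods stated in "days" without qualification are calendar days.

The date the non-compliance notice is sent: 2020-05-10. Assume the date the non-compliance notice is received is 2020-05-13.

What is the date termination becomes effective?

2020-09-21

From Wednesday, 2020-05-13, 7 business days (May 14, May 15, May 18, May 19, May 20, May 21, May 22, skipping weekends) brings us to Friday, 2020-05-22, which is the last day of the re-inspection period.
The last day of the corrective action period: 2020-05-22 + 93 days = 2020-08-23.
The date termination becomes effective: 2020-08-23 + 28 days = 2020-09-20. That falls on a Sunday, so it rolls to the next business day, Monday, 2020-09-21.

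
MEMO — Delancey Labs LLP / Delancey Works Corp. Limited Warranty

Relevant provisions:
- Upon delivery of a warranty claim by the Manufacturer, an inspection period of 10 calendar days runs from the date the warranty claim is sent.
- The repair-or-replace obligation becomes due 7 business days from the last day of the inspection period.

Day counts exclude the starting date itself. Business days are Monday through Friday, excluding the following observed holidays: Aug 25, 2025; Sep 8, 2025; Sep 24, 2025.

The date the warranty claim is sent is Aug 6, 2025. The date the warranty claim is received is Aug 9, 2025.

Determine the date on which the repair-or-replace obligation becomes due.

Aug 27, 2025

The last day of the inspection period: Aug 6, 2025 + 10 days = Aug 16, 2025.
The date on which the repair-or-replace obligation becomes due: counting 7 business days from Saturday, Aug 16, 2025 (Aug 18, Aug 19, Aug 20, Aug 21, Aug 22, Aug 26, Aug 27, skipping weekends and the listed holiday on Aug 25) reaches Wednesday, Aug 27, 2025.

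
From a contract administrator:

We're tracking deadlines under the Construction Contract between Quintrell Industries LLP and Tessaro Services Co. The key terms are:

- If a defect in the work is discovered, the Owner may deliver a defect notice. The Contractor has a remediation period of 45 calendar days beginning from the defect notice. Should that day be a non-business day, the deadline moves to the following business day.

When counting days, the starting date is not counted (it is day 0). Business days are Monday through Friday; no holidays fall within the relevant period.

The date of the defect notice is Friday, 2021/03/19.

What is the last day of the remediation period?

The last day of the remediation period: 2021/03/19 + 45 days = 2021/05/03. 2021/05/03 is a Monday, so no roll-forward applies.

2021/05/03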